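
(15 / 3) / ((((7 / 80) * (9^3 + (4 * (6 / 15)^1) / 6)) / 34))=204000 / 76573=2.66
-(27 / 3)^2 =-81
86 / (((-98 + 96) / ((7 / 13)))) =-301 / 13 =-23.15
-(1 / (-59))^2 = -1 / 3481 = -0.00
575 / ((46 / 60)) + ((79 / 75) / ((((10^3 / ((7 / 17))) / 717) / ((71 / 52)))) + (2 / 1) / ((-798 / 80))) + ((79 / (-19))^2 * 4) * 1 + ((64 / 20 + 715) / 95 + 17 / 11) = 1526843375035087 / 1842941100000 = 828.48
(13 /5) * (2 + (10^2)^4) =1300000026 /5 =260000005.20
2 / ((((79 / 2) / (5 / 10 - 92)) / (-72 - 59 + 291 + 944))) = -404064 / 79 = -5114.73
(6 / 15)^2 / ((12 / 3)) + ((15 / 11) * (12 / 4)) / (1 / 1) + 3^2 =3611 / 275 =13.13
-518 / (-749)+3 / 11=1135 / 1177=0.96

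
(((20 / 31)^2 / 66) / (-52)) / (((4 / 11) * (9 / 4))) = -50 / 337311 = -0.00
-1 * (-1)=1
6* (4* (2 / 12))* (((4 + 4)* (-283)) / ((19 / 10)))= -90560 / 19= -4766.32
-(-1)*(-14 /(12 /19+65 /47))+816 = 207926 /257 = 809.05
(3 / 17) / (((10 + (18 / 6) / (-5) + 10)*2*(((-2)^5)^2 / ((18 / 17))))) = 135 / 28705792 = 0.00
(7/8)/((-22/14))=-49/88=-0.56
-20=-20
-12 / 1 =-12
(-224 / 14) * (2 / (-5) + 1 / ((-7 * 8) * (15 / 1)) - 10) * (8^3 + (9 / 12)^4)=1145883761 / 13440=85259.21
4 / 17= 0.24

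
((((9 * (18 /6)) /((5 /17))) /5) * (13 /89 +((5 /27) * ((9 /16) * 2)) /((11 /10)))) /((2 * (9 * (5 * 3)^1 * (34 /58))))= 114289 /2937000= 0.04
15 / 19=0.79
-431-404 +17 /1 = -818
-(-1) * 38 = 38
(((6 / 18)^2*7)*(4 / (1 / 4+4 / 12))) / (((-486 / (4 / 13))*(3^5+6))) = -32 / 2359773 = -0.00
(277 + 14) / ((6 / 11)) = 1067 / 2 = 533.50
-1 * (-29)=29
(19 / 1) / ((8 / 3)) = 57 / 8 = 7.12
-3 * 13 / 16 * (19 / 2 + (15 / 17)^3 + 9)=-7352709 / 157216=-46.77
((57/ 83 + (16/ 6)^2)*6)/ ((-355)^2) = 466/ 1255209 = 0.00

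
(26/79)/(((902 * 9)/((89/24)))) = 1157/7695864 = 0.00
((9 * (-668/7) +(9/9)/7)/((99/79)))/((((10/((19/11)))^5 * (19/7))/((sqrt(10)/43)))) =-61885402949 * sqrt(10)/68559410700000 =-0.00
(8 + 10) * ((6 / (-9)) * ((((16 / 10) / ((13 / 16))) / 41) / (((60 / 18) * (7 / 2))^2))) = -13824 / 3264625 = -0.00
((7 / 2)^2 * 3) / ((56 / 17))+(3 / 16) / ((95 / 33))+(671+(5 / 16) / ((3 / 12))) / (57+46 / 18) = 2292333 / 101840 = 22.51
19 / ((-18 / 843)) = -5339 / 6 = -889.83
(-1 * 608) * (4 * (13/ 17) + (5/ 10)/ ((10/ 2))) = -163248/ 85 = -1920.56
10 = 10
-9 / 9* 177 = -177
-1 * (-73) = 73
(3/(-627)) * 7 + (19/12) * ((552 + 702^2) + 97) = 1959501779/2508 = 781300.55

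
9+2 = 11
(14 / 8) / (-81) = -7 / 324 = -0.02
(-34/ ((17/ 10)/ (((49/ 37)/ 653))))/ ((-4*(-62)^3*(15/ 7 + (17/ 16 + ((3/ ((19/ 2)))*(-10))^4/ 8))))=-0.00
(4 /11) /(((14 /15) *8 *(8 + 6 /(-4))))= 15 /2002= 0.01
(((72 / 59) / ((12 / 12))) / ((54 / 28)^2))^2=2458624 / 22838841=0.11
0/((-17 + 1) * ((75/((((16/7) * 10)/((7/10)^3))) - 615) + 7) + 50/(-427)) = 0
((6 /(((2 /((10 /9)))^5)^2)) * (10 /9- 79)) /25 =-547656250 /10460353203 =-0.05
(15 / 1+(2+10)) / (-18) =-3 / 2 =-1.50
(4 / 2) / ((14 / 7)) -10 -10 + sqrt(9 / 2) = -19 + 3 * sqrt(2) / 2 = -16.88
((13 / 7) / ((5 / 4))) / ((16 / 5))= 13 / 28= 0.46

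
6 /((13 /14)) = 6.46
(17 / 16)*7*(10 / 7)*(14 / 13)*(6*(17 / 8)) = 30345 / 208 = 145.89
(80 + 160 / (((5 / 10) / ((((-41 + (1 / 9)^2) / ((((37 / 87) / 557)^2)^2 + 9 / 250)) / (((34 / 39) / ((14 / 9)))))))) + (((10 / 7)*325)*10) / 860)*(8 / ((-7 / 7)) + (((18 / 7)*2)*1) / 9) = 3678722086093070854926512063380 / 761863157534343183025749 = 4828586.41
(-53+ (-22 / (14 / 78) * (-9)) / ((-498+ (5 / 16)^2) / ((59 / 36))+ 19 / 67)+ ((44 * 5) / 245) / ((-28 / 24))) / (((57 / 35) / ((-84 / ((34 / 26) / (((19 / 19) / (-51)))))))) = -78620666701772 / 1770910476279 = -44.40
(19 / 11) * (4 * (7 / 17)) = 532 / 187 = 2.84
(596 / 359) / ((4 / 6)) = 894 / 359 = 2.49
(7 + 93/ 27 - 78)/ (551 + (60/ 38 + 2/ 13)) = -150176/ 1228725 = -0.12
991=991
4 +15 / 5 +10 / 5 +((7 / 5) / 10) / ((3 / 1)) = 1357 / 150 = 9.05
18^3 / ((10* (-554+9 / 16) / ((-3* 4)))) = 12.65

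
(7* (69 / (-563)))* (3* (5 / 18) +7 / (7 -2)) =-10787 / 5630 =-1.92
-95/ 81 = -1.17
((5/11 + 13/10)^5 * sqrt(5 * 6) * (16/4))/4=267785184193 * sqrt(30)/16105100000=91.07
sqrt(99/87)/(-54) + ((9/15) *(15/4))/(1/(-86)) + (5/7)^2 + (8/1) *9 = -11857/98 - sqrt(957)/1566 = -121.01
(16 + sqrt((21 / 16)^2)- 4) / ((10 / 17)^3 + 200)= 1046469 / 15737600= 0.07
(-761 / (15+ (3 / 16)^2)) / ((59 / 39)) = -2532608 / 75697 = -33.46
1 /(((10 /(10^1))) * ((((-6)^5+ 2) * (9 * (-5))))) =1 /349830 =0.00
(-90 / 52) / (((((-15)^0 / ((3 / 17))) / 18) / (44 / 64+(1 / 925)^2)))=-2287089513 / 605098000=-3.78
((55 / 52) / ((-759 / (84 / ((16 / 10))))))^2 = 30625 / 5721664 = 0.01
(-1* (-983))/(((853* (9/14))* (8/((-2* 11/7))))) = -10813/15354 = -0.70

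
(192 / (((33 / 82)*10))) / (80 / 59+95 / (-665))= 1083712 / 27555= 39.33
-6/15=-2/5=-0.40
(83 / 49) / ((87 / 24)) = 0.47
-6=-6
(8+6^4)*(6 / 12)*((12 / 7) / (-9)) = -2608 / 21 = -124.19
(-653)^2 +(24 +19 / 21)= 8955112 / 21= 426433.90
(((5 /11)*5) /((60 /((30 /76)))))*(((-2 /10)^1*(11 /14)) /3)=-5 /6384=-0.00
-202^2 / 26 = -20402 / 13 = -1569.38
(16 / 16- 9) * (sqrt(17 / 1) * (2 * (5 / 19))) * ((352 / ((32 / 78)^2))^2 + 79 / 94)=-65782707475 * sqrt(17) / 3572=-75931985.23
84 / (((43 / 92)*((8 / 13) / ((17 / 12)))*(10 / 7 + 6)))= 19159 / 344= 55.69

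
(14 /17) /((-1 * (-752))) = 7 /6392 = 0.00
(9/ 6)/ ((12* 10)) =1/ 80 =0.01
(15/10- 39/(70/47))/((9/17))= -1632/35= -46.63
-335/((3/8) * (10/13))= -3484/3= -1161.33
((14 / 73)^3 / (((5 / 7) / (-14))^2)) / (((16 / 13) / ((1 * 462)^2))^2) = 81497129249.80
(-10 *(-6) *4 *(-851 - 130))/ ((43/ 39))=-9182160/ 43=-213538.60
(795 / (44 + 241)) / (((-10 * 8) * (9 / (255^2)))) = -76585 / 304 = -251.92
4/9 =0.44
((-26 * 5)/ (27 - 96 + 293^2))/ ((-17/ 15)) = 195/ 145826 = 0.00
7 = 7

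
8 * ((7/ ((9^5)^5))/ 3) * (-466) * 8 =-208768/ 2153693963075557766310747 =-0.00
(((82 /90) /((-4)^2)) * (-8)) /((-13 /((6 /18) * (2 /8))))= 41 /14040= 0.00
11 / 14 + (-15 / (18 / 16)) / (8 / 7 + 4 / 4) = -685 / 126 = -5.44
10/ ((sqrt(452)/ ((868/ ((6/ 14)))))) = 952.64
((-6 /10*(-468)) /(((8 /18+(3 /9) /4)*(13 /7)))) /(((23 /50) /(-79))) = -21500640 /437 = -49200.55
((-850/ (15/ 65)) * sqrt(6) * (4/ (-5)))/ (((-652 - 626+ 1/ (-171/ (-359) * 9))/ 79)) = -358258680 * sqrt(6)/ 1966483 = -446.25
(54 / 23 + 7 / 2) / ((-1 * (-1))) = 269 / 46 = 5.85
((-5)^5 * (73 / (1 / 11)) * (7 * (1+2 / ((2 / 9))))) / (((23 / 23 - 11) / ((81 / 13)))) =1422815625 / 13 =109447355.77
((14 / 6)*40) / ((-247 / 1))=-0.38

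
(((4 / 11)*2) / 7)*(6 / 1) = 48 / 77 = 0.62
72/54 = 4/3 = 1.33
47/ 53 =0.89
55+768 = 823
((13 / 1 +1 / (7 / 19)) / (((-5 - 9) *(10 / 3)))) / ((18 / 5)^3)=-1375 / 190512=-0.01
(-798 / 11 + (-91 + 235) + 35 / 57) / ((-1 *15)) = -45187 / 9405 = -4.80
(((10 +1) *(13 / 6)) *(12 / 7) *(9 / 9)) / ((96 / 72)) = 429 / 14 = 30.64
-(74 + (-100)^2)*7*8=-564144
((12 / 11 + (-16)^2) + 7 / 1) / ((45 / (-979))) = -5745.44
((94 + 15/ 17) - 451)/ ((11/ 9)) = -54486/ 187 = -291.37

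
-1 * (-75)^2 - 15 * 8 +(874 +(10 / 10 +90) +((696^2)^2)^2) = 55064781072099113430356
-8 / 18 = -0.44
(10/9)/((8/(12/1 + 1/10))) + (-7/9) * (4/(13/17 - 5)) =1565/648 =2.42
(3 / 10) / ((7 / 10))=3 / 7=0.43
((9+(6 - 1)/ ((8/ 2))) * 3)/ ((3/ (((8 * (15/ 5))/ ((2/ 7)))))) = 861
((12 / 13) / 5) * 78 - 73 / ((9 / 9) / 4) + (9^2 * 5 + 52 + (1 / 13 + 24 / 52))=11696 / 65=179.94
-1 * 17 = -17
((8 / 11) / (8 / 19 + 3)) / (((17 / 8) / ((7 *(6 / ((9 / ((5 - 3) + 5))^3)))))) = 5839232 / 2953665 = 1.98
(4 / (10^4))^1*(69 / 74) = 69 / 185000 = 0.00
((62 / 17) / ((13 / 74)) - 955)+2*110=-157847 / 221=-714.24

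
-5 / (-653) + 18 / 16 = 5917 / 5224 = 1.13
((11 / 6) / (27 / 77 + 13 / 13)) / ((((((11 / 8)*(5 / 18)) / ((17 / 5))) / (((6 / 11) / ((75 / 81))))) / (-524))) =-30305016 / 8125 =-3729.85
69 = 69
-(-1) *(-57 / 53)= -57 / 53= -1.08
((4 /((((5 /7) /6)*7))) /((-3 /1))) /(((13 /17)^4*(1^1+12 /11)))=-7349848 /3284515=-2.24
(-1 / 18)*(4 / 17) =-2 / 153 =-0.01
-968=-968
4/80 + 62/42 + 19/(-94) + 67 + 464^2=4251291757/19740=215364.32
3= 3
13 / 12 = 1.08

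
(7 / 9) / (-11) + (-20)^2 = 39593 / 99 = 399.93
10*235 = 2350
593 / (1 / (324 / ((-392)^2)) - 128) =48033 / 28048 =1.71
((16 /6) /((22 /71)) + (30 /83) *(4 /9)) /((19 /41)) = 328164 /17347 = 18.92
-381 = -381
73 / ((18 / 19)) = 1387 / 18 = 77.06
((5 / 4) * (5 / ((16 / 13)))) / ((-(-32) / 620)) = 50375 / 512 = 98.39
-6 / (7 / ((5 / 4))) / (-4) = 15 / 56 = 0.27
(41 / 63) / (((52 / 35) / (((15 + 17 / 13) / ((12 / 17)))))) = 184705 / 18252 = 10.12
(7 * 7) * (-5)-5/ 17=-4170/ 17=-245.29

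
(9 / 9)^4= 1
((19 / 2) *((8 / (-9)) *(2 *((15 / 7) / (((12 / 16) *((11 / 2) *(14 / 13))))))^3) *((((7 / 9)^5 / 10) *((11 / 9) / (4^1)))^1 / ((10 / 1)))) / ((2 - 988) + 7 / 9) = 26715520 / 3991307382909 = 0.00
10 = 10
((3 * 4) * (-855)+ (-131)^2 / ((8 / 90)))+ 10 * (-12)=730725 / 4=182681.25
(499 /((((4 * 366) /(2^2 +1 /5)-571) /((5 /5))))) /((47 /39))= -45409 /24393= -1.86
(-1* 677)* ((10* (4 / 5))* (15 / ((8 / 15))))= -152325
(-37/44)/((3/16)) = -4.48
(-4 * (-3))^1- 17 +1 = -4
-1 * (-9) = 9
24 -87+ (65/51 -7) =-3505/51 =-68.73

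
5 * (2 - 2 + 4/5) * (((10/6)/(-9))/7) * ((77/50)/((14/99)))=-121/105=-1.15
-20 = -20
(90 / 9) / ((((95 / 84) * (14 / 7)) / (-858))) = -72072 / 19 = -3793.26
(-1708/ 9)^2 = 2917264/ 81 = 36015.60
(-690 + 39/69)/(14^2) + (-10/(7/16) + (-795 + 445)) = -1696697/4508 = -376.37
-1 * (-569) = 569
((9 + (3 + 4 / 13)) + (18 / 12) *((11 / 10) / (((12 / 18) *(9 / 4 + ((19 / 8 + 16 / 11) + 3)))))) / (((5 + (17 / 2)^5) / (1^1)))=20907424 / 73748582895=0.00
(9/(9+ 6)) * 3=9/5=1.80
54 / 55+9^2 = 4509 / 55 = 81.98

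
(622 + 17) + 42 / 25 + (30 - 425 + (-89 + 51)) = 5192 / 25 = 207.68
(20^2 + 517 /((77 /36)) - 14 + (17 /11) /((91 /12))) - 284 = 344262 /1001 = 343.92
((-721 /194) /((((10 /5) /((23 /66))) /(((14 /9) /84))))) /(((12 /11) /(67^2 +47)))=-116081 /2328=-49.86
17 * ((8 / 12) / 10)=17 / 15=1.13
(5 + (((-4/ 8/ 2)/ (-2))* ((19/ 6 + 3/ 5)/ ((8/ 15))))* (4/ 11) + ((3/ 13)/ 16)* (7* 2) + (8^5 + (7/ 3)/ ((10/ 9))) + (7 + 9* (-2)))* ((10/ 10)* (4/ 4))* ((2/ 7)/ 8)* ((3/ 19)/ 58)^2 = 6746891157/ 777995778560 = 0.01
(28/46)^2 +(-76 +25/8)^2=179813825/33856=5311.14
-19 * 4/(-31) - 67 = -64.55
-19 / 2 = -9.50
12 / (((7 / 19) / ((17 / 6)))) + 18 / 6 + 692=5511 / 7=787.29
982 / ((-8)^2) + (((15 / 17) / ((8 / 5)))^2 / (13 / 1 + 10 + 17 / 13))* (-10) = 44474459 / 2922368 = 15.22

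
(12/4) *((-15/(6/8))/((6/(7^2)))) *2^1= -980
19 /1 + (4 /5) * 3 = 21.40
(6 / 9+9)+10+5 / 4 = 251 / 12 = 20.92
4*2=8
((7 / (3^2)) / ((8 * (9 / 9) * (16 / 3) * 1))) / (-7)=-1 / 384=-0.00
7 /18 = 0.39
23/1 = 23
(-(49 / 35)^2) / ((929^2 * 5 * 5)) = -49 / 539400625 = -0.00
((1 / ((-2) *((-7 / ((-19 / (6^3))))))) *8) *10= -95 / 189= -0.50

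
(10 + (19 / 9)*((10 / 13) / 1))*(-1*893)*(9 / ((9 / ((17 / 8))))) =-2580770 / 117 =-22057.86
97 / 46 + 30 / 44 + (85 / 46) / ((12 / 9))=8453 / 2024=4.18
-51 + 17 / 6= -289 / 6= -48.17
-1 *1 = -1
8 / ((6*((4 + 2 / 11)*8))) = 11 / 276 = 0.04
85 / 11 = 7.73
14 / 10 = 7 / 5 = 1.40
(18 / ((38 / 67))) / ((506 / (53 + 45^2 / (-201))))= 2.69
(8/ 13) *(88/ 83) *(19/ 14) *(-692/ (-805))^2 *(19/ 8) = 7606275776/ 4894532825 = 1.55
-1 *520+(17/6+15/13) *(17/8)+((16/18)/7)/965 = -6468444481/12645360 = -511.53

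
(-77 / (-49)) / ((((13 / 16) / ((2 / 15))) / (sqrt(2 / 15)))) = 352 * sqrt(30) / 20475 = 0.09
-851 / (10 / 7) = -5957 / 10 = -595.70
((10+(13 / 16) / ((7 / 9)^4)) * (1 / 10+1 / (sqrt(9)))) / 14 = 6102889 / 16134720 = 0.38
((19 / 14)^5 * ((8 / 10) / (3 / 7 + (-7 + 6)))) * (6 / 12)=-2476099 / 768320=-3.22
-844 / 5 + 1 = -839 / 5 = -167.80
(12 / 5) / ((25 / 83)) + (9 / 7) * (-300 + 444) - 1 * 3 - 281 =-79528 / 875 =-90.89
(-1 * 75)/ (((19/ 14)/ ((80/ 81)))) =-28000/ 513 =-54.58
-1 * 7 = -7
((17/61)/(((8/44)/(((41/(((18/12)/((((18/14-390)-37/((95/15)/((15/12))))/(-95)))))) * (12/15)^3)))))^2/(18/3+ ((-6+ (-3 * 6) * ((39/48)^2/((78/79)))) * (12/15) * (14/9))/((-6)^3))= 18999365162494019567616/14503673298368515625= 1309.97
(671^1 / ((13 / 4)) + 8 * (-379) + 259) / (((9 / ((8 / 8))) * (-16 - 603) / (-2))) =-66730 / 72423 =-0.92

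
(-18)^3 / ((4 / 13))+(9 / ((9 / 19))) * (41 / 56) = -18940.09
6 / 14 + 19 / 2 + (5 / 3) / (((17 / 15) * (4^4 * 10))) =604963 / 60928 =9.93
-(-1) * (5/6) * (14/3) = 35/9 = 3.89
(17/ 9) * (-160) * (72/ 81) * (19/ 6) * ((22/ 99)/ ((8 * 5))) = -10336/ 2187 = -4.73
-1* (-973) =973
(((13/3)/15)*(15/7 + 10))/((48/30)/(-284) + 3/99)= 50765/357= 142.20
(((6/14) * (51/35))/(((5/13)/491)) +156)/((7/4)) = 4670796/8575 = 544.70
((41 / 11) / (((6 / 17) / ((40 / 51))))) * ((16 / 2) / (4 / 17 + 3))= 22304 / 1089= 20.48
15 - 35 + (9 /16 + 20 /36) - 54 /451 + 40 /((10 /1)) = -974269 /64944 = -15.00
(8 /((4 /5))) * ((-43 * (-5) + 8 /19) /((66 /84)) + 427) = 1465450 /209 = 7011.72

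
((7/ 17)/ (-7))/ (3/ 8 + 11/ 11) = -8/ 187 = -0.04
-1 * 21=-21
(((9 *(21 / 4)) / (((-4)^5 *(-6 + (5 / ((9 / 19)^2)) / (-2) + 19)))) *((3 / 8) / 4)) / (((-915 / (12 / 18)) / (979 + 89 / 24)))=0.00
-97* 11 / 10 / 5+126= 5233 / 50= 104.66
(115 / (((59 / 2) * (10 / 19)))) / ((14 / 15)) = 6555 / 826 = 7.94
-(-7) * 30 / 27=70 / 9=7.78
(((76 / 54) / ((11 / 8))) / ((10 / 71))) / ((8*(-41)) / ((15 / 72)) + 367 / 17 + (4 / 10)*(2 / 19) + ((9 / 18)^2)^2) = -0.00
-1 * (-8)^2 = -64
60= 60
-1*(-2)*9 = 18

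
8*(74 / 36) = 148 / 9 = 16.44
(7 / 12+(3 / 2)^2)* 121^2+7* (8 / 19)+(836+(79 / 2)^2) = 10005103 / 228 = 43882.03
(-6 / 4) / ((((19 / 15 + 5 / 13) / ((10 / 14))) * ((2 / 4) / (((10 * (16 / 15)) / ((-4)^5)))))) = 975 / 72128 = 0.01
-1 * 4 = -4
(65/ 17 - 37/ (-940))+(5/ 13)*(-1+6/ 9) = 3.73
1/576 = 0.00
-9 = -9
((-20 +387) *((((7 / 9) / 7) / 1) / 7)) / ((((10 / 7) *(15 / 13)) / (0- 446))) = -1063933 / 675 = -1576.20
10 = 10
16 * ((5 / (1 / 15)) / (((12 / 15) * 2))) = 750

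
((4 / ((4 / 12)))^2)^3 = 2985984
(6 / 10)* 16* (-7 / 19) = -336 / 95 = -3.54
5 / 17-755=-12830 / 17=-754.71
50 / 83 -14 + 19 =465 / 83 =5.60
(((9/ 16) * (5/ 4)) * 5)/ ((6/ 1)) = 0.59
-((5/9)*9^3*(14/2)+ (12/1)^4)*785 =-18503235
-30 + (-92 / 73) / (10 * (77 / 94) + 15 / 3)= -340531 / 11315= -30.10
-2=-2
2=2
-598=-598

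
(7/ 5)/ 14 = 1/ 10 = 0.10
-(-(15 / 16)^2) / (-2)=-225 / 512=-0.44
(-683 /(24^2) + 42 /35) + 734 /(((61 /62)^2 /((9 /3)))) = 24377878001 /10716480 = 2274.80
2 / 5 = 0.40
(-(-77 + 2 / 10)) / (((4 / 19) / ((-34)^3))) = -71690496 / 5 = -14338099.20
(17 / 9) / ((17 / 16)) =16 / 9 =1.78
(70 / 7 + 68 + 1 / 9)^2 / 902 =494209 / 73062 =6.76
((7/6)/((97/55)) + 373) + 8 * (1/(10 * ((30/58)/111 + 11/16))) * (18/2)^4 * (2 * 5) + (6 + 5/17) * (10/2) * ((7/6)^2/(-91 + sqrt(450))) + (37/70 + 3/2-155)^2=777440751364554281/7805189807100-131075 * sqrt(2)/1597524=99605.50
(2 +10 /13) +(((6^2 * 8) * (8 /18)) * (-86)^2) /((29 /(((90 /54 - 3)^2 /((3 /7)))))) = 1378405916 /10179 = 135416.63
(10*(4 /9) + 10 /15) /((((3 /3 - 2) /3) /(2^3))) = -368 /3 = -122.67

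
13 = 13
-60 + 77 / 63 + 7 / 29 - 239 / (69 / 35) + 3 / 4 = -4298587 / 24012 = -179.02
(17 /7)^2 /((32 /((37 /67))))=10693 /105056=0.10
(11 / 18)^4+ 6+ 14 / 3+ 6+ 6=2394097 / 104976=22.81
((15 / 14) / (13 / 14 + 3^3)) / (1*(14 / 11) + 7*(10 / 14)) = 55 / 8993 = 0.01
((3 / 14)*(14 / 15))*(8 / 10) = 4 / 25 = 0.16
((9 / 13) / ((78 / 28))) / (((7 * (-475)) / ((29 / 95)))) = -174 / 7626125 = -0.00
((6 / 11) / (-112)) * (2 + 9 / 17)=-129 / 10472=-0.01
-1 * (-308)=308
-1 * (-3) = 3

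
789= 789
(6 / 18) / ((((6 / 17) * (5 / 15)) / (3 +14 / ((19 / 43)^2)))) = 458473 / 2166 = 211.67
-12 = -12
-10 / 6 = -5 / 3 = -1.67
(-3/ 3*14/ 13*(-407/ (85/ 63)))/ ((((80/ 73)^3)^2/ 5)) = 27162526273933743/ 28966912000000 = 937.71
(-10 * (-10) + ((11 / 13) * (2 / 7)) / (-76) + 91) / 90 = 660467 / 311220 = 2.12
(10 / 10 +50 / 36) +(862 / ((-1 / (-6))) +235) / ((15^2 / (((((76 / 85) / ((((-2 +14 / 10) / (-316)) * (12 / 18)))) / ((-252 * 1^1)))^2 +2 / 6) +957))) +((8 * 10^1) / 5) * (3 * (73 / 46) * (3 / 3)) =276295944825661 / 11871874350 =23273.15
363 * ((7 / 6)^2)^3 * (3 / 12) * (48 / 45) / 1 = 14235529 / 58320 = 244.09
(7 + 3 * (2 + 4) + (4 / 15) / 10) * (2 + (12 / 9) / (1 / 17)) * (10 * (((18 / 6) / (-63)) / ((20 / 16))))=-1111184 / 4725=-235.17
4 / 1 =4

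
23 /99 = 0.23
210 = 210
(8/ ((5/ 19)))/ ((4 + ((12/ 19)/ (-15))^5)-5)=-235229405000/ 7737810399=-30.40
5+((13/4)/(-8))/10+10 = 4787/320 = 14.96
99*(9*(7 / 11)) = 567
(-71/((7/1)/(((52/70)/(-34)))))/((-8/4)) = -923/8330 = -0.11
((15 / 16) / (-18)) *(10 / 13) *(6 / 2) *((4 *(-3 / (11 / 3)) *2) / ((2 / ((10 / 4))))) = 1125 / 1144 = 0.98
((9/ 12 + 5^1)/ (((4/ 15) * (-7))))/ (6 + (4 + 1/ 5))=-575/ 1904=-0.30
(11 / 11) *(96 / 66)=16 / 11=1.45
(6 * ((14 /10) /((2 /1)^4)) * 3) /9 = 7 /40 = 0.18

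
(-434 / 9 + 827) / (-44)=-7009 / 396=-17.70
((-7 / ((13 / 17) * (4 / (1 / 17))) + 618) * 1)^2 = 1032272641 / 2704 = 381757.63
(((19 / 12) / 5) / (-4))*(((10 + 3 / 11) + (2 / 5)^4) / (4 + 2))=-1345219 / 9900000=-0.14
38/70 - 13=-436/35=-12.46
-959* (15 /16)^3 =-3236625 /4096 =-790.19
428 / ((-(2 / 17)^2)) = -30923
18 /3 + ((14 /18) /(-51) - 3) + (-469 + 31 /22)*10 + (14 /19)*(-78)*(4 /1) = -470332337 /95931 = -4902.82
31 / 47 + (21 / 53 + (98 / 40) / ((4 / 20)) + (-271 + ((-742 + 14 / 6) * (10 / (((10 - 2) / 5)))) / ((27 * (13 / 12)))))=-1454003315 / 3497364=-415.74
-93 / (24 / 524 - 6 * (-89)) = -4061 / 23320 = -0.17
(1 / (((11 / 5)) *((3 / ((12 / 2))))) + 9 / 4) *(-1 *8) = -278 / 11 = -25.27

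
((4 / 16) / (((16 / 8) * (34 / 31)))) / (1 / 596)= 67.93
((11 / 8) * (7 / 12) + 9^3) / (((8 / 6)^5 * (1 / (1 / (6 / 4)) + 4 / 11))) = 62424351 / 671744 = 92.93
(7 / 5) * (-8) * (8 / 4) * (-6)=134.40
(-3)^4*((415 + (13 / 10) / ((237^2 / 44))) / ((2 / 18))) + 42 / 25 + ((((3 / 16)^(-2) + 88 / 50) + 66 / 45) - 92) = 424745896609 / 1404225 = 302477.09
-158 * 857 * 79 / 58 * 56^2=-578379725.24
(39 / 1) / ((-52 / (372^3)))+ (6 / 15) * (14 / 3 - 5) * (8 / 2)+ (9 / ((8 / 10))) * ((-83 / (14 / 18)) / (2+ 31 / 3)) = -599987494403 / 15540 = -38609233.87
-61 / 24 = -2.54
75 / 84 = 25 / 28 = 0.89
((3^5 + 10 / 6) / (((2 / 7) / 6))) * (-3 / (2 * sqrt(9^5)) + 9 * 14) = 647356.28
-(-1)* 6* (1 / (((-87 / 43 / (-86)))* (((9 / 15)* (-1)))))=-36980 / 87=-425.06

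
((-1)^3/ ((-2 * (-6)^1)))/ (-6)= 1/ 72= 0.01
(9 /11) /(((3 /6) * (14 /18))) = 162 /77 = 2.10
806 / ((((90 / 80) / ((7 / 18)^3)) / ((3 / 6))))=138229 / 6561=21.07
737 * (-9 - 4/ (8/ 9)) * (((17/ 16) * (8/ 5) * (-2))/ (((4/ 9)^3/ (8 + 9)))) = 4192341219/ 640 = 6550533.15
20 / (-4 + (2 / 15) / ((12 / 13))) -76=-81.19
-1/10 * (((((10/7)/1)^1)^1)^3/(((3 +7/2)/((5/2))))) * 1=-500/4459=-0.11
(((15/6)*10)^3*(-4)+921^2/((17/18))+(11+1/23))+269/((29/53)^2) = 275082603683/328831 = 836547.05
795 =795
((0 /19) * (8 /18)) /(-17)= 0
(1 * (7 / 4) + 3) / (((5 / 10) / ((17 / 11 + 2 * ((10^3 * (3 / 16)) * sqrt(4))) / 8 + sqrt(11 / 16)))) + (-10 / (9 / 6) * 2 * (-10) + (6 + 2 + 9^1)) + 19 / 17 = 1051.79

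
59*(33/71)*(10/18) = 3245/213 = 15.23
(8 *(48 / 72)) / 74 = 8 / 111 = 0.07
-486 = -486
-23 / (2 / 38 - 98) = 437 / 1861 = 0.23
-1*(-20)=20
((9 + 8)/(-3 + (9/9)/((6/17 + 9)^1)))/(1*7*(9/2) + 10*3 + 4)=-2703/30130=-0.09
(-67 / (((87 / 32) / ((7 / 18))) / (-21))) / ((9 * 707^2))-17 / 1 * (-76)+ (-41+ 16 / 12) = 30008599003 / 23962149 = 1252.33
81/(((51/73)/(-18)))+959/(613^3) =-2086.94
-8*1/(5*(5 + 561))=-4/1415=-0.00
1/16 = 0.06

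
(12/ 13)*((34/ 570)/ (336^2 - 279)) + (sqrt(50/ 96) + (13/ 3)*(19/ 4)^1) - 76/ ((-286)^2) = 5*sqrt(3)/ 12 + 18011742866231/ 875103912540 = 21.30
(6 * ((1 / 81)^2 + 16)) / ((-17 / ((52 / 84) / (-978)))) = 1364701 / 381791151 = 0.00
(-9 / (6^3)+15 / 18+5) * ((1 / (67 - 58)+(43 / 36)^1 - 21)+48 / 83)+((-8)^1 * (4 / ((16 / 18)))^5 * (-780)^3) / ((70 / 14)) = 100475041541769259 / 71712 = 1401091052289.29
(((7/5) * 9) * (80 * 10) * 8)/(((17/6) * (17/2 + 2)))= 46080/17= 2710.59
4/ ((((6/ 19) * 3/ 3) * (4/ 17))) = 53.83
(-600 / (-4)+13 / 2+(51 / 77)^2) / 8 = 1860979 / 94864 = 19.62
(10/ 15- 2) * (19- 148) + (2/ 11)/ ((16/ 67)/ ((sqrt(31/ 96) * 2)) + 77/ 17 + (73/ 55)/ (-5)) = 2372578928678997/ 13790636364151- 2129930000 * sqrt(186)/ 13790636364151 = 172.04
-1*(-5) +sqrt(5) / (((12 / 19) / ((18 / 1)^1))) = 5 +57*sqrt(5) / 2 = 68.73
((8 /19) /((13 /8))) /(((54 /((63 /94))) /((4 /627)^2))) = 1792 /13691503683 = 0.00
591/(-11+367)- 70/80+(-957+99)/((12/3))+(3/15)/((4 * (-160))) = -60866089/284800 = -213.72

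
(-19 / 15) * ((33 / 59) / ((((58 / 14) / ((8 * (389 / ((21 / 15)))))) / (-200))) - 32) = 1952264288 / 25665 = 76067.18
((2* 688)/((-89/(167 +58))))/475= -12384/1691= -7.32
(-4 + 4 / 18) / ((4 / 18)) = -17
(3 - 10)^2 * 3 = 147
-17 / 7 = -2.43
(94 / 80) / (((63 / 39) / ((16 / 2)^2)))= 46.55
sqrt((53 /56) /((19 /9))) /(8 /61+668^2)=61*sqrt(14098) /4826955168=0.00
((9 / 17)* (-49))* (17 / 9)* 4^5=-50176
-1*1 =-1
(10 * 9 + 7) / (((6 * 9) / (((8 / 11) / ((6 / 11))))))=194 / 81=2.40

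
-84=-84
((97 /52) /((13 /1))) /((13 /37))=3589 /8788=0.41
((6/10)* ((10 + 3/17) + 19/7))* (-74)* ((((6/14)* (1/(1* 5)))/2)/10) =-255411/104125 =-2.45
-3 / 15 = -0.20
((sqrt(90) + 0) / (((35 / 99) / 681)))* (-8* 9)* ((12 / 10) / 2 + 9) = -699000192* sqrt(10) / 175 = -12631043.95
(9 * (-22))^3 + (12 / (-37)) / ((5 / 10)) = -287208528 / 37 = -7762392.65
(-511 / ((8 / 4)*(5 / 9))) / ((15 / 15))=-4599 / 10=-459.90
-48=-48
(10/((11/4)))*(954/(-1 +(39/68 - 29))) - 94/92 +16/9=-15469433/132066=-117.13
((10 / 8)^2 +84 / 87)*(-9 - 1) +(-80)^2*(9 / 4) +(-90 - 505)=3196895 / 232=13779.72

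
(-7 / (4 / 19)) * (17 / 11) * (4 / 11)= -2261 / 121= -18.69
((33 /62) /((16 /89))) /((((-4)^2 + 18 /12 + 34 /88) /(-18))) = -290763 /97588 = -2.98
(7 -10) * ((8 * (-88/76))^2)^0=-3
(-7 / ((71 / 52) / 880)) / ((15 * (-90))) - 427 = -423.66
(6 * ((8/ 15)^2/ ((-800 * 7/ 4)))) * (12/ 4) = -16/ 4375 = -0.00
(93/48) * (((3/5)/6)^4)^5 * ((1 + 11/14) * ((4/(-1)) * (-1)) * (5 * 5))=31/8960000000000000000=0.00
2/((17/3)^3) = 54/4913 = 0.01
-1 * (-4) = 4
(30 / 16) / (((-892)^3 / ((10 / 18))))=-25 / 17033574912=-0.00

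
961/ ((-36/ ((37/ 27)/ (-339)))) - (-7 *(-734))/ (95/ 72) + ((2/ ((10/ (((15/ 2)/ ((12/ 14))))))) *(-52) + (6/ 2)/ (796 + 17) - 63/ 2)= -34072295428873/ 8483183460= -4016.45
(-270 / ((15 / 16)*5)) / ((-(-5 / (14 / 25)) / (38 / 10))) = -24.51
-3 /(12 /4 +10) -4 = -55 /13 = -4.23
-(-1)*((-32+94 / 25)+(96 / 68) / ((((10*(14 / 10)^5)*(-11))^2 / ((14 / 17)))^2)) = -82696461339732474844859852 / 2928344948291620503840425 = -28.24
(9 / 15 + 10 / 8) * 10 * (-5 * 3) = -555 / 2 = -277.50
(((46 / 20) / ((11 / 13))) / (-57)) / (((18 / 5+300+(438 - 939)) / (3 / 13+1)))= 184 / 618849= 0.00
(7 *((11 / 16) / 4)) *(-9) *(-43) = 29799 / 64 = 465.61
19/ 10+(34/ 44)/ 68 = 841/ 440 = 1.91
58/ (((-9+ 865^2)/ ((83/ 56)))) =2407/ 20950048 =0.00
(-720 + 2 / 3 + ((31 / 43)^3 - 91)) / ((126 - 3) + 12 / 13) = -2511497872 / 384257331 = -6.54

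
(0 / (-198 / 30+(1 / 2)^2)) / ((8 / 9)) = 0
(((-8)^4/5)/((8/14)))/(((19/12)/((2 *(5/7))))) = 24576/19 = 1293.47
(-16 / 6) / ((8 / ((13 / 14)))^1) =-13 / 42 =-0.31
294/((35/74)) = 621.60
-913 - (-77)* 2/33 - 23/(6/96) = -3829/3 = -1276.33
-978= -978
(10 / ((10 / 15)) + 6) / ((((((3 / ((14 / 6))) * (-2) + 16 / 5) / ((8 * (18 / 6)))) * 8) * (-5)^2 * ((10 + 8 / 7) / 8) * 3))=686 / 715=0.96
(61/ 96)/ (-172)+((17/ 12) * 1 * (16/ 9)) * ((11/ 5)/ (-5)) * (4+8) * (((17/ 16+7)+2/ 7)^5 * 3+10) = -3447903232601961209/ 2131331973120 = -1617722.29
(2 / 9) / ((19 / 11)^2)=242 / 3249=0.07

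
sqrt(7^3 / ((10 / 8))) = 14 * sqrt(35) / 5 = 16.57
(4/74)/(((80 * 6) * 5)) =1/44400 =0.00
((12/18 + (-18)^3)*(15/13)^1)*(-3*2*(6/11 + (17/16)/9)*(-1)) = -45965485/1716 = -26786.41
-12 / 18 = -2 / 3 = -0.67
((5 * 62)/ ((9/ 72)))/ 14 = 1240/ 7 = 177.14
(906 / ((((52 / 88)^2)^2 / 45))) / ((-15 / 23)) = -14644279584 / 28561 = -512736.93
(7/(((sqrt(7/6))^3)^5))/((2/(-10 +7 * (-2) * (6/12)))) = -2379456 * sqrt(42)/823543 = -18.72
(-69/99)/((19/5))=-115/627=-0.18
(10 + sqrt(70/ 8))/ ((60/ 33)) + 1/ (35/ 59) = 11*sqrt(35)/ 40 + 503/ 70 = 8.81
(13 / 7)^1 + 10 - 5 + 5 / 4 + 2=283 / 28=10.11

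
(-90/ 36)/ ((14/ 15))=-75/ 28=-2.68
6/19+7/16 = 229/304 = 0.75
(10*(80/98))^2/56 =20000/16807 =1.19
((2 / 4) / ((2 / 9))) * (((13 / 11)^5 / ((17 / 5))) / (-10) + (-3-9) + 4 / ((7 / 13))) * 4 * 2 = -1600402851 / 19165069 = -83.51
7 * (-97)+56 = -623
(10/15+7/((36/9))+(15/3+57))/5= 773/60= 12.88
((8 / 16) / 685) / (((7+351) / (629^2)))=0.81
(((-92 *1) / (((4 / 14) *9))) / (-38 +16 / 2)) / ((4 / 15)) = 161 / 36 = 4.47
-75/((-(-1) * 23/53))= -3975/23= -172.83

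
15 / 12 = 5 / 4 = 1.25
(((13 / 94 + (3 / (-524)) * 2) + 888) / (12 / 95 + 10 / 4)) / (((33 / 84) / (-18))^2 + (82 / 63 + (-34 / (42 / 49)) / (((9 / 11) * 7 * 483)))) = 6069971642394240 / 23114339360137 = 262.61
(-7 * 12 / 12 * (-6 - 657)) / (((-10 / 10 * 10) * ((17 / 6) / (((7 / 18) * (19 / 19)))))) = -637 / 10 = -63.70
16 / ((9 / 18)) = 32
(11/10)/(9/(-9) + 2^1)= 11/10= 1.10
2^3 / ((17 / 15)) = 120 / 17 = 7.06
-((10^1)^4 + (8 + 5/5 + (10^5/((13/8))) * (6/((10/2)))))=-1090117/13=-83855.15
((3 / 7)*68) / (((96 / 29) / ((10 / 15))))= 493 / 84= 5.87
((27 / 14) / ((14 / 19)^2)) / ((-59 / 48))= -58482 / 20237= -2.89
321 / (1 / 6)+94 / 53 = 102172 / 53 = 1927.77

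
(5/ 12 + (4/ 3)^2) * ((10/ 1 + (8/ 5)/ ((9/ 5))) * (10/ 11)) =19355/ 891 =21.72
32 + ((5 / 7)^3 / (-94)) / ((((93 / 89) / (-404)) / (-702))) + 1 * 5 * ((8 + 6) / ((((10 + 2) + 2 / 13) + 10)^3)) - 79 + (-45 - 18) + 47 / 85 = -589393976799907283 / 507364486594560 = -1161.68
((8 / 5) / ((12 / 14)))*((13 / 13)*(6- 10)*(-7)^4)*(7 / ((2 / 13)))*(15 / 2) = -6117748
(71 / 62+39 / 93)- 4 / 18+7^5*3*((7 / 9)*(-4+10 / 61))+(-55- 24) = -5123198389 / 34038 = -150514.08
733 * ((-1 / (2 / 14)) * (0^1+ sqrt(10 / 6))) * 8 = -52992.74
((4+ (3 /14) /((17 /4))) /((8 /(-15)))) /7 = -3615 /3332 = -1.08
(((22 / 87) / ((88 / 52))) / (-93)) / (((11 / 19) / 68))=-16796 / 89001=-0.19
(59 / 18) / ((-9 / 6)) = -59 / 27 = -2.19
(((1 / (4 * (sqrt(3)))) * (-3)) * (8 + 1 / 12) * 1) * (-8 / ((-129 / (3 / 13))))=-97 * sqrt(3) / 3354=-0.05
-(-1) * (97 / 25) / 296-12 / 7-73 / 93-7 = -45698453 / 4817400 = -9.49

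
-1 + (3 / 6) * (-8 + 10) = 0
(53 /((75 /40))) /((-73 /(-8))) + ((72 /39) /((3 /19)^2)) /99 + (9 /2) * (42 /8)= 309708077 /11274120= 27.47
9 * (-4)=-36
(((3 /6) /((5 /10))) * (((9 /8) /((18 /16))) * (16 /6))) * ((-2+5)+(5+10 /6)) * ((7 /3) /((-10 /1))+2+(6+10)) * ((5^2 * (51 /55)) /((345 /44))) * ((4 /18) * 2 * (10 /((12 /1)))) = 8408608 /16767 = 501.50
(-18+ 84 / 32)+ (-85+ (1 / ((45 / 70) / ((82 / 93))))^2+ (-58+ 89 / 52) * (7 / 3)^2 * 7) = -163474834177 / 72859176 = -2243.71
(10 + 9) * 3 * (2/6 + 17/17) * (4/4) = 76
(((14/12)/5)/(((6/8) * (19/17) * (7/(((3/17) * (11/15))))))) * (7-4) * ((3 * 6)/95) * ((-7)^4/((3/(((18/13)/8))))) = 237699/586625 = 0.41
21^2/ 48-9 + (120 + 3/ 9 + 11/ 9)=121.74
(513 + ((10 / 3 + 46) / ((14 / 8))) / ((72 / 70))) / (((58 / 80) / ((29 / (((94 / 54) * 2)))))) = 291820 / 47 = 6208.94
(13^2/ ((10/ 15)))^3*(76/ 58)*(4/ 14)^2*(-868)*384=-580810354962.92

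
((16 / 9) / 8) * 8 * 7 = 112 / 9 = 12.44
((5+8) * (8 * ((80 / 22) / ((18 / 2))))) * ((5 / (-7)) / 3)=-20800 / 2079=-10.00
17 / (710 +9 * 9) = 17 / 791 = 0.02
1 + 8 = 9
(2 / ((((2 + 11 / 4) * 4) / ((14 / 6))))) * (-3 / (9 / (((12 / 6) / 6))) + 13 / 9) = 56 / 171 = 0.33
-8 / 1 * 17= -136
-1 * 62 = -62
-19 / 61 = -0.31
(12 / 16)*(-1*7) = -21 / 4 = -5.25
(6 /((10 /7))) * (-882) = -18522 /5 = -3704.40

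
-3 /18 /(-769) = 1 /4614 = 0.00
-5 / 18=-0.28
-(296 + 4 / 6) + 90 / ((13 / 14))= -7790 / 39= -199.74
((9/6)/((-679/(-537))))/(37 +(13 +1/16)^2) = 206208/36090887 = 0.01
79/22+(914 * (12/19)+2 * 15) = 255337/418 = 610.85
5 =5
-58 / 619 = -0.09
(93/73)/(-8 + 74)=31/1606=0.02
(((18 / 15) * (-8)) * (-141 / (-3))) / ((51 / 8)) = -6016 / 85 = -70.78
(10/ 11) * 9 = 90/ 11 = 8.18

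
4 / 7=0.57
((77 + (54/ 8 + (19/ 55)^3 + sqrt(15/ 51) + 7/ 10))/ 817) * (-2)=-56228911/ 271856750 - 2 * sqrt(85)/ 13889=-0.21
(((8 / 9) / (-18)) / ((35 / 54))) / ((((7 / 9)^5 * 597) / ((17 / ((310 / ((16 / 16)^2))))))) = -0.00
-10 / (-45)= 2 / 9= 0.22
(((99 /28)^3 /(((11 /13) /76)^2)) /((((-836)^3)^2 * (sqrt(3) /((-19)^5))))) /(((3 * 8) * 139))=-260091 * sqrt(3) /1006426983890944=-0.00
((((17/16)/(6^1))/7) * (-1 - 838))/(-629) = 839/24864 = 0.03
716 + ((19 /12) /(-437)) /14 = 2766623 /3864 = 716.00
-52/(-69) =52/69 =0.75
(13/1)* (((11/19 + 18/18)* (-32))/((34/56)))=-349440/323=-1081.86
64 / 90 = 32 / 45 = 0.71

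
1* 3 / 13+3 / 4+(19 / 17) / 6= 3095 / 2652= 1.17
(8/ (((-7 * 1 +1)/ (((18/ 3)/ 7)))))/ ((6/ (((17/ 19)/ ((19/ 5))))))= -340/ 7581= -0.04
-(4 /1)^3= -64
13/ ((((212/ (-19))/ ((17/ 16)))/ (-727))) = 899.96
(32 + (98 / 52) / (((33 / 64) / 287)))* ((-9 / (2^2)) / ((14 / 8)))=-1391232 / 1001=-1389.84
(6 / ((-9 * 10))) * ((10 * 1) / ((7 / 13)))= -26 / 21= -1.24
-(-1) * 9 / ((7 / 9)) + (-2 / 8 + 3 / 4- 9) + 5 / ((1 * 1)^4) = 113 / 14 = 8.07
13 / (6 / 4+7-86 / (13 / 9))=-338 / 1327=-0.25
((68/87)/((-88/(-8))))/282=34/134937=0.00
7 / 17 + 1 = 24 / 17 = 1.41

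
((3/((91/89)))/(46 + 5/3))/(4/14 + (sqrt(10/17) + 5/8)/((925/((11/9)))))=24229438907400/112789394215927- 597481920 * sqrt(170)/10253581292357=0.21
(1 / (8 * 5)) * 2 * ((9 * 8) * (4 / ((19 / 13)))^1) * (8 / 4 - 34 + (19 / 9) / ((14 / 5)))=-307.86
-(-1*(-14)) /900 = -7 /450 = -0.02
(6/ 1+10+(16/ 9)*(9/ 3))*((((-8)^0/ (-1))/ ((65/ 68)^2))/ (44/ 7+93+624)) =-2071552/ 64173525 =-0.03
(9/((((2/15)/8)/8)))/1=4320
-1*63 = -63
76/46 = 38/23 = 1.65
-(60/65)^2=-144/169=-0.85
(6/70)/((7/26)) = 78/245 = 0.32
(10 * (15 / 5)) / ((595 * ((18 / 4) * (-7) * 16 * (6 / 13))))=-13 / 59976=-0.00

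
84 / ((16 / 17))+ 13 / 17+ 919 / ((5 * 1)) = 93097 / 340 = 273.81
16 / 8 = 2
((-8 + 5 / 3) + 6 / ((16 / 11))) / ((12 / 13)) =-689 / 288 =-2.39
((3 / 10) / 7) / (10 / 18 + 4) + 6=17247 / 2870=6.01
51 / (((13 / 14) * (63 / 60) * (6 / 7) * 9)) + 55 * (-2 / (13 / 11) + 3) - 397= -8594 / 27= -318.30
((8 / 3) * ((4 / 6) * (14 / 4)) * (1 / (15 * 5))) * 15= 1.24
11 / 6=1.83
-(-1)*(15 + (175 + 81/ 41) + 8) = 8199/ 41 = 199.98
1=1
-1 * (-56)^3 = 175616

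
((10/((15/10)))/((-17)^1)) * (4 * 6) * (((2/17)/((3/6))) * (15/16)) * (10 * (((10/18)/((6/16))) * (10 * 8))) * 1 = -6400000/2601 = -2460.59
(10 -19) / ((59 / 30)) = -270 / 59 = -4.58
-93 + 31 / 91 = -8432 / 91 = -92.66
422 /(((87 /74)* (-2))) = -15614 /87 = -179.47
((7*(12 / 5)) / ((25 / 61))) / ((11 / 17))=87108 / 1375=63.35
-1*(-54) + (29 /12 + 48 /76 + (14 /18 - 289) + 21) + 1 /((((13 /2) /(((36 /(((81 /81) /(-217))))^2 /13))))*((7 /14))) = 166946517913 /115596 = 1444224.00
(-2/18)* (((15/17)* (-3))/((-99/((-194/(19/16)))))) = 15520/31977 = 0.49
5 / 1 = 5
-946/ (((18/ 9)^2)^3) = -473/ 32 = -14.78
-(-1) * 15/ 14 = 15/ 14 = 1.07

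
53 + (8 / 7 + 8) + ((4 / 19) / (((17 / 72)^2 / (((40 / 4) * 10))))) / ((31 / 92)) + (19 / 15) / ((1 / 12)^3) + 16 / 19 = 20092530083 / 5957735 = 3372.51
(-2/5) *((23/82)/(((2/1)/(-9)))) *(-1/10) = -207/4100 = -0.05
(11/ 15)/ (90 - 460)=-11/ 5550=-0.00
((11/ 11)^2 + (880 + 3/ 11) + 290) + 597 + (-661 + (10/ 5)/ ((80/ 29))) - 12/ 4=486199/ 440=1105.00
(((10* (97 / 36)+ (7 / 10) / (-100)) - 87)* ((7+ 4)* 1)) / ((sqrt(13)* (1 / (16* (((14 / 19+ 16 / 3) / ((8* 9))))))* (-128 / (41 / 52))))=42176346949* sqrt(13) / 99874944000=1.52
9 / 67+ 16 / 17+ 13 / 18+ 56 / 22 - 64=-13453925 / 225522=-59.66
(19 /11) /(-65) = -0.03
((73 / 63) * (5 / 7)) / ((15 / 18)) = 146 / 147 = 0.99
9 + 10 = 19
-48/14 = -24/7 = -3.43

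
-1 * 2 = -2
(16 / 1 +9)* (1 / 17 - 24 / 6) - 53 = -2576 / 17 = -151.53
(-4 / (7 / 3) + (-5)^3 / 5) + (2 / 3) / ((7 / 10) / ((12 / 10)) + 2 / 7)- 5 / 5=-13770 / 511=-26.95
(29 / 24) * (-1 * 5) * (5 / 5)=-6.04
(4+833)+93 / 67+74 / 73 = 4105514 / 4891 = 839.40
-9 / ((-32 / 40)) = 45 / 4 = 11.25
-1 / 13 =-0.08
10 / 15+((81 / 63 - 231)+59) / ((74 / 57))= -203309 / 1554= -130.83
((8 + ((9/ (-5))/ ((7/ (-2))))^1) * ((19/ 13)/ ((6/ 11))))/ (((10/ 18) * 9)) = 31141/ 6825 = 4.56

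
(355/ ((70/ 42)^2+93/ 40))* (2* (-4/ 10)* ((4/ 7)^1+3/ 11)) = -6645600/ 141449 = -46.98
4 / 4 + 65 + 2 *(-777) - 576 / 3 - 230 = -1910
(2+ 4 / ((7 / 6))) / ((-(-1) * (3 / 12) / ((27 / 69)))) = 8.50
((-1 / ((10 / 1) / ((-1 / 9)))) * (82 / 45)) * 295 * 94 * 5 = 227386 / 81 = 2807.23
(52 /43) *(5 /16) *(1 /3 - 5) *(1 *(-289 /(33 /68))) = 4470830 /4257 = 1050.23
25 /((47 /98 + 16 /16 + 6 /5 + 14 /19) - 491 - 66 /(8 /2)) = -116375 /2346509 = -0.05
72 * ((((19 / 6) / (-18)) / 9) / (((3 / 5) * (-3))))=190 / 243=0.78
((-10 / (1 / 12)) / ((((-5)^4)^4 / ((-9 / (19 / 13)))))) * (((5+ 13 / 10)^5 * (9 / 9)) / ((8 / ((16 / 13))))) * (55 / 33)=8931928887 / 724792480468750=0.00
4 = 4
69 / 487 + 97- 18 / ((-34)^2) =27339641 / 281486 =97.13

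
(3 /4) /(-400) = -3 /1600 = -0.00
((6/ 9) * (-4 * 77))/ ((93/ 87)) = -17864/ 93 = -192.09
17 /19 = 0.89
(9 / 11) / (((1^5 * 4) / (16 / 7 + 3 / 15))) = 783 / 1540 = 0.51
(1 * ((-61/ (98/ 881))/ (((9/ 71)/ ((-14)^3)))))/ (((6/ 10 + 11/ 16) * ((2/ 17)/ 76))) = 5521341741440/ 927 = 5956139958.40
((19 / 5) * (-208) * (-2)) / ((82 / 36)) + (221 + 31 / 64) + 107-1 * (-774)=23570003 / 13120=1796.49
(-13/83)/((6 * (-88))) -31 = -31.00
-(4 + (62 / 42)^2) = -2725 / 441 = -6.18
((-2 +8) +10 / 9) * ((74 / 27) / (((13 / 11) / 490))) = 25527040 / 3159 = 8080.73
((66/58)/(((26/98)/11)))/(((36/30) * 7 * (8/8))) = 4235/754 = 5.62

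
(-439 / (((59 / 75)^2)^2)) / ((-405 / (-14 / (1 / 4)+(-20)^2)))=11798125000 / 12117361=973.65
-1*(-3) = 3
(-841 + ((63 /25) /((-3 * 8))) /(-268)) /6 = -45077579 /321600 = -140.17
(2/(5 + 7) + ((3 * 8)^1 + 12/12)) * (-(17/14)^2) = -43639/1176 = -37.11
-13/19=-0.68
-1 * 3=-3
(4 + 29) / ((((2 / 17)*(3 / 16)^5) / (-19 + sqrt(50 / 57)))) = -1862795264 / 81 + 490209280*sqrt(114) / 4617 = -21863835.22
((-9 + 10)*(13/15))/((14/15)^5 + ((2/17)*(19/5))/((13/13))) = 0.75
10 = 10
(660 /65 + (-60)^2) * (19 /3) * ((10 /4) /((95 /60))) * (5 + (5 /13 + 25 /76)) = 206268.41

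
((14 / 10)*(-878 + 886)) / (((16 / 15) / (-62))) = -651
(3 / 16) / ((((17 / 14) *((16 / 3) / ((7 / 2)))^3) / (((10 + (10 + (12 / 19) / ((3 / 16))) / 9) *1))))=10610019 / 21168128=0.50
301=301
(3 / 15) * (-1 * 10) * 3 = -6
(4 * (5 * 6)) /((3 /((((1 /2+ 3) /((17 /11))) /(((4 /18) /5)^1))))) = 34650 /17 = 2038.24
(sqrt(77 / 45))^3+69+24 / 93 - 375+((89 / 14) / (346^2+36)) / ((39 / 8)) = -77464392613 / 253365294+77 * sqrt(385) / 675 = -303.50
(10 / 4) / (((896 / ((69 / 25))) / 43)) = 2967 / 8960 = 0.33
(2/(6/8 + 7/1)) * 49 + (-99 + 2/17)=-45447/527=-86.24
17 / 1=17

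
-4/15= -0.27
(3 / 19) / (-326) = -3 / 6194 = -0.00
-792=-792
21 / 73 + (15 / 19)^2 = 24006 / 26353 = 0.91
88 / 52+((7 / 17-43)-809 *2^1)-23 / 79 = -28967747 / 17459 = -1659.19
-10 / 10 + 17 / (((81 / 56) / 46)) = 43711 / 81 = 539.64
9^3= 729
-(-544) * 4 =2176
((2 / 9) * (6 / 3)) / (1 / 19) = 76 / 9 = 8.44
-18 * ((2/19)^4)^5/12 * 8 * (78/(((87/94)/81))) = -2490963591168/1090109230268832787607312429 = -0.00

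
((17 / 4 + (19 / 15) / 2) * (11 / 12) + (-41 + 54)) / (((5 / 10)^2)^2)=12583 / 45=279.62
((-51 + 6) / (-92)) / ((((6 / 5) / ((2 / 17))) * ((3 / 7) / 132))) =5775 / 391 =14.77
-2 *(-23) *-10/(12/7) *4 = -3220/3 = -1073.33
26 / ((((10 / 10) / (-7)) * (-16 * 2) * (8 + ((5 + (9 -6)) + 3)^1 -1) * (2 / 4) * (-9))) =-91 / 1296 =-0.07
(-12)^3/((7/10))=-17280/7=-2468.57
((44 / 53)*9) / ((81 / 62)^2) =169136 / 38637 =4.38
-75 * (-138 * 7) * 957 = 69334650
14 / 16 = 7 / 8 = 0.88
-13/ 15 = -0.87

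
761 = 761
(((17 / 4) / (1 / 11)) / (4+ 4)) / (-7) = -0.83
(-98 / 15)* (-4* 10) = 784 / 3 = 261.33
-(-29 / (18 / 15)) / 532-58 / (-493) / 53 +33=95044765 / 2875992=33.05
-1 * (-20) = 20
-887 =-887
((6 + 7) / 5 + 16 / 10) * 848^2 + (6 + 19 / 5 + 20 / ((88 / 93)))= 332229451 / 110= 3020267.74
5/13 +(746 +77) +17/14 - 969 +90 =-54.40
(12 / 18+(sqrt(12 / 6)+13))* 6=6* sqrt(2)+82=90.49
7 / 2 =3.50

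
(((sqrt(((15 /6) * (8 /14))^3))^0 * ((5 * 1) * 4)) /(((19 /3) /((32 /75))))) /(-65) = -128 /6175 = -0.02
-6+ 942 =936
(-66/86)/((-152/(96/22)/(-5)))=-90/817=-0.11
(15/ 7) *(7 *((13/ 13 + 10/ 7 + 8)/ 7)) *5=5475/ 49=111.73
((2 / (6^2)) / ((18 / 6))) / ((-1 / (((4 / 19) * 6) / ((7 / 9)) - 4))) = 158 / 3591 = 0.04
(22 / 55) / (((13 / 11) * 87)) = 22 / 5655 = 0.00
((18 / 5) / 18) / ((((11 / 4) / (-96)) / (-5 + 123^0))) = 1536 / 55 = 27.93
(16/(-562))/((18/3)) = -4/843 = -0.00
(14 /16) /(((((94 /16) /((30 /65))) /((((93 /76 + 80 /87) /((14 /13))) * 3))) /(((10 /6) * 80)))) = 1417100 /25897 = 54.72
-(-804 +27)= 777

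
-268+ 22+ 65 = -181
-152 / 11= -13.82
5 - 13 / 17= 72 / 17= 4.24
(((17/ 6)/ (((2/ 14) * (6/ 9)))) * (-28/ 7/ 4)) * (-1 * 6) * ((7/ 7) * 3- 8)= -1785/ 2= -892.50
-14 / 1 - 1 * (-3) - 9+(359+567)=906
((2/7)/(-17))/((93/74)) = -0.01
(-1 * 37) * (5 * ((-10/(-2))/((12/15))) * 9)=-41625/4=-10406.25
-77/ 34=-2.26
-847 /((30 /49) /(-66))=456533 /5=91306.60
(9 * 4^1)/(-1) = -36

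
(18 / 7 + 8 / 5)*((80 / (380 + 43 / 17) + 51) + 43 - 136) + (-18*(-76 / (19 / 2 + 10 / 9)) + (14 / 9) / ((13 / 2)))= -229731543712 / 5086288935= -45.17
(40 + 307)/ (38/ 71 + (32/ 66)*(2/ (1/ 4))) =813021/ 10342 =78.61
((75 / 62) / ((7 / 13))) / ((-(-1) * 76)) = 0.03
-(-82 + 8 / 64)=655 / 8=81.88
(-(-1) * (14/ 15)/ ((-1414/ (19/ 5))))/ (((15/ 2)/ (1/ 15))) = -38/ 1704375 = -0.00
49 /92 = 0.53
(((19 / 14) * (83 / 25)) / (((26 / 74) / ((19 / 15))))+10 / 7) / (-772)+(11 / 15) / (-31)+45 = 24475042113 / 544453000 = 44.95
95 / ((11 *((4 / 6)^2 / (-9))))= -7695 / 44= -174.89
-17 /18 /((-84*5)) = 17 /7560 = 0.00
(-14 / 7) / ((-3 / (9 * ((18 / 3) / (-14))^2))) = 54 / 49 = 1.10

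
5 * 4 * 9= 180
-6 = -6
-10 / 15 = -0.67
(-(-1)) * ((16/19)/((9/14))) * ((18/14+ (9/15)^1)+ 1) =3232/855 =3.78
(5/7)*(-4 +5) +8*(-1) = -51/7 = -7.29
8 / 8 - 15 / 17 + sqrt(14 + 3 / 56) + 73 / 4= sqrt(11018) / 28 + 1249 / 68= 22.12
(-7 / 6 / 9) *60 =-70 / 9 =-7.78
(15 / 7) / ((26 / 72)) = 540 / 91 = 5.93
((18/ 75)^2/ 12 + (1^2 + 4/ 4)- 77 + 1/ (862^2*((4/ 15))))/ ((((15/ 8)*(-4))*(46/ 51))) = 2368301009649/ 213625150000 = 11.09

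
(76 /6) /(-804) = -19 /1206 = -0.02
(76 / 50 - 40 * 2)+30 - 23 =-1787 / 25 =-71.48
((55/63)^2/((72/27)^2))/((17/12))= 3025/39984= 0.08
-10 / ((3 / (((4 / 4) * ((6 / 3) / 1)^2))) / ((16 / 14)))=-320 / 21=-15.24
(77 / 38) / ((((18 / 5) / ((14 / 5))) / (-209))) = -5929 / 18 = -329.39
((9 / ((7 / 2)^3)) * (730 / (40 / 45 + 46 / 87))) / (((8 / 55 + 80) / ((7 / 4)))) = 325215 / 137788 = 2.36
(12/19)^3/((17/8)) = 13824/116603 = 0.12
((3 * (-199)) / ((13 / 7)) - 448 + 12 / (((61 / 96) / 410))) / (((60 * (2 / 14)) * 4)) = 38709839 / 190320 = 203.39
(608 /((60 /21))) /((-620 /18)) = -4788 /775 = -6.18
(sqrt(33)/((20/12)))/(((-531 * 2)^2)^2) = sqrt(33)/2120053480560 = 0.00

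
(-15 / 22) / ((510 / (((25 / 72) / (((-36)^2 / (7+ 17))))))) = -25 / 2908224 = -0.00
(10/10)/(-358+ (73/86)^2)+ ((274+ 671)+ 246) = 3147137453/2642439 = 1191.00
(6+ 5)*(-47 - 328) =-4125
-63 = -63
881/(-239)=-881/239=-3.69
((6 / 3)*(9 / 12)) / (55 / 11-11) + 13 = 51 / 4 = 12.75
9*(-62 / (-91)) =558 / 91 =6.13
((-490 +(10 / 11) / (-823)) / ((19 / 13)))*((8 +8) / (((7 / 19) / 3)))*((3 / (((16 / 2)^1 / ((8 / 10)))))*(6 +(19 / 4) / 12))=-5311198854 / 63371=-83811.19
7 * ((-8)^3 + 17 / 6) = -21385 / 6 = -3564.17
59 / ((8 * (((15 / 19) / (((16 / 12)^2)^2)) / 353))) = 12662816 / 1215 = 10422.07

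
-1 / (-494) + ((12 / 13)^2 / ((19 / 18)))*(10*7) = 362893 / 6422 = 56.51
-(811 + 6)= -817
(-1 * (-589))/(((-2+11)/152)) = 89528/9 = 9947.56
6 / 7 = 0.86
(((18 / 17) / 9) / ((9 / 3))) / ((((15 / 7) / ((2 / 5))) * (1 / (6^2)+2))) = 112 / 31025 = 0.00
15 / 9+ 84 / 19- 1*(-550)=556.09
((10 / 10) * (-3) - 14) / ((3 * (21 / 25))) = -425 / 63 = -6.75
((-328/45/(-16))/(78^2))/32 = 41/17521920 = 0.00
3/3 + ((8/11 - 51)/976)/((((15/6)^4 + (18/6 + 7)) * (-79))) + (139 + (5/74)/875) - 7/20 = 139.65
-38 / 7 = -5.43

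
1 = 1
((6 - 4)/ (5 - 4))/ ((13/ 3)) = 6/ 13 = 0.46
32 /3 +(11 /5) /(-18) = 10.54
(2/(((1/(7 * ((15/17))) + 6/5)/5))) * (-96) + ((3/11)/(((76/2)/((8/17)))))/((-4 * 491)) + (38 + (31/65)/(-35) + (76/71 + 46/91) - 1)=-187761977899773/281784077575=-666.33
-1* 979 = -979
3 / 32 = 0.09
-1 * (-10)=10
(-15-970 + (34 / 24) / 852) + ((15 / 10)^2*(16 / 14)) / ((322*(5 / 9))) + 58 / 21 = -56588012941 / 57612240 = -982.22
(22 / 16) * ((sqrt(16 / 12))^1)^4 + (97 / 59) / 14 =19045 / 7434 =2.56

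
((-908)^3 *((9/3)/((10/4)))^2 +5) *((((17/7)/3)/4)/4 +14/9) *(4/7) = -6233168296319/6300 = -989391793.07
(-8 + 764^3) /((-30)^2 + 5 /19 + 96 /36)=25418792952 /51467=493885.27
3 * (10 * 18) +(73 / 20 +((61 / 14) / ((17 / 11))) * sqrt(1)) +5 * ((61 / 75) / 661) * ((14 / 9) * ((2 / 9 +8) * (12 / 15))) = 1044649284839 / 1911413700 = 546.53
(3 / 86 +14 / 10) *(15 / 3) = 617 / 86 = 7.17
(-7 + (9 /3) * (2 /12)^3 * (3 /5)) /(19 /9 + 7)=-0.77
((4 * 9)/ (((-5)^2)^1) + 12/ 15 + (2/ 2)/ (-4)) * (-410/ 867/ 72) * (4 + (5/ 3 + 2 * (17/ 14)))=-8159/ 77112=-0.11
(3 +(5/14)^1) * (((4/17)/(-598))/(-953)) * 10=470/33908693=0.00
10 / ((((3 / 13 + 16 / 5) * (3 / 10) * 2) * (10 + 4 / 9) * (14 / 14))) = 0.47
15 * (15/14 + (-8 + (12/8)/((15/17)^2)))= -2626/35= -75.03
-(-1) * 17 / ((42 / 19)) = 323 / 42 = 7.69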